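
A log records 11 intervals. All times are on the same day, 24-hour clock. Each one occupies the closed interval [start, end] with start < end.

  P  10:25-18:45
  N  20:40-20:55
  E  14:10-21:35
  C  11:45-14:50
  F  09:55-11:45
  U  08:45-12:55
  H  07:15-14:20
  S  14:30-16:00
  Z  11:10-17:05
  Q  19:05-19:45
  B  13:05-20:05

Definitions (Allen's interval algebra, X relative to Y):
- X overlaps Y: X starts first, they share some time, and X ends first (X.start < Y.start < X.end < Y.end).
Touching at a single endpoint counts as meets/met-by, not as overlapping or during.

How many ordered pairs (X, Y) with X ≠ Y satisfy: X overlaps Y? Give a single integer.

18

Checking all 110 ordered pairs for relation 'overlaps'; matching pairs in alphabetical order:
(B, E): B overlaps E ✓
(C, B): C overlaps B ✓
(C, E): C overlaps E ✓
(C, S): C overlaps S ✓
(F, P): F overlaps P ✓
(F, Z): F overlaps Z ✓
(H, B): H overlaps B ✓
(H, C): H overlaps C ✓
(H, E): H overlaps E ✓
(H, P): H overlaps P ✓
(H, Z): H overlaps Z ✓
(P, B): P overlaps B ✓
(P, E): P overlaps E ✓
(U, C): U overlaps C ✓
(U, P): U overlaps P ✓
(U, Z): U overlaps Z ✓
(Z, B): Z overlaps B ✓
(Z, E): Z overlaps E ✓
Count: 18.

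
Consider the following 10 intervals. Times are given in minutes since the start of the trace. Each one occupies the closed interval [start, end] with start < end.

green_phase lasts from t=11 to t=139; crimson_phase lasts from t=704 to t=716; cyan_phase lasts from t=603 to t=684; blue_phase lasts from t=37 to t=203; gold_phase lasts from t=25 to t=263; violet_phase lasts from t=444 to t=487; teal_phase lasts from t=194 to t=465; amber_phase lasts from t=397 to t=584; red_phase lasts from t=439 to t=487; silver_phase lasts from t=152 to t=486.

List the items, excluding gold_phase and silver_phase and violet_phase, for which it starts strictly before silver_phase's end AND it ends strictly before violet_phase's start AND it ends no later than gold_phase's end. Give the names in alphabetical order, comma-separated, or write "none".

blue_phase, green_phase

Conditions: its start is strictly before silver_phase's end (X.start < t=486) AND its end is strictly before violet_phase's start (X.end < t=444) AND its end is no later than gold_phase's end (X.end <= t=263).
amber_phase: start t=397 < t=486? ✓; end t=584 < t=444? ✗; end t=584 <= t=263? ✗ → no.
blue_phase: start t=37 < t=486? ✓; end t=203 < t=444? ✓; end t=203 <= t=263? ✓ → yes.
crimson_phase: start t=704 < t=486? ✗; end t=716 < t=444? ✗; end t=716 <= t=263? ✗ → no.
cyan_phase: start t=603 < t=486? ✗; end t=684 < t=444? ✗; end t=684 <= t=263? ✗ → no.
green_phase: start t=11 < t=486? ✓; end t=139 < t=444? ✓; end t=139 <= t=263? ✓ → yes.
red_phase: start t=439 < t=486? ✓; end t=487 < t=444? ✗; end t=487 <= t=263? ✗ → no.
teal_phase: start t=194 < t=486? ✓; end t=465 < t=444? ✗; end t=465 <= t=263? ✗ → no.
Result: blue_phase, green_phase.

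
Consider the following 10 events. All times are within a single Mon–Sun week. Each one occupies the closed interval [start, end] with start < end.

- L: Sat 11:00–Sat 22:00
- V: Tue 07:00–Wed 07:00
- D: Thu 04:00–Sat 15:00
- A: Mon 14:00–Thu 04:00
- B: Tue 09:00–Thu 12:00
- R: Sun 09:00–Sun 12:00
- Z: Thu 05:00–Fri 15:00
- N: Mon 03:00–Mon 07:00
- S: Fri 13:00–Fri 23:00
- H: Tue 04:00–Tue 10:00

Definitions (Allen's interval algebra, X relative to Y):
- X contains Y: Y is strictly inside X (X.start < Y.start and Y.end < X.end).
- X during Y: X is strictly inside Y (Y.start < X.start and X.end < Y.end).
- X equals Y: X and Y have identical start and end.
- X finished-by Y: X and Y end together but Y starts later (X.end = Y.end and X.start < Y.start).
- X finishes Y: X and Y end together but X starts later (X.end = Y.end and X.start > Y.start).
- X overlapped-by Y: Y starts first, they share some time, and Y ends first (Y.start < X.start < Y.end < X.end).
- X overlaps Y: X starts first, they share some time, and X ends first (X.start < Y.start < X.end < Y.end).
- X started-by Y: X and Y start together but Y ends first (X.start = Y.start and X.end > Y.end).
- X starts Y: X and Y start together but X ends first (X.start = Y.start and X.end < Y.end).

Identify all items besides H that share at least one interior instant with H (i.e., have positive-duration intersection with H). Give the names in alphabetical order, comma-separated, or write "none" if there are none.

A, B, V

Target H = [Tue 04:00, Tue 10:00].
A [Mon 14:00, Thu 04:00] → contains → yes.
B [Tue 09:00, Thu 12:00] → overlapped-by → yes.
D [Thu 04:00, Sat 15:00] → after → no.
L [Sat 11:00, Sat 22:00] → after → no.
N [Mon 03:00, Mon 07:00] → before → no.
R [Sun 09:00, Sun 12:00] → after → no.
S [Fri 13:00, Fri 23:00] → after → no.
V [Tue 07:00, Wed 07:00] → overlapped-by → yes.
Z [Thu 05:00, Fri 15:00] → after → no.
Result: A, B, V.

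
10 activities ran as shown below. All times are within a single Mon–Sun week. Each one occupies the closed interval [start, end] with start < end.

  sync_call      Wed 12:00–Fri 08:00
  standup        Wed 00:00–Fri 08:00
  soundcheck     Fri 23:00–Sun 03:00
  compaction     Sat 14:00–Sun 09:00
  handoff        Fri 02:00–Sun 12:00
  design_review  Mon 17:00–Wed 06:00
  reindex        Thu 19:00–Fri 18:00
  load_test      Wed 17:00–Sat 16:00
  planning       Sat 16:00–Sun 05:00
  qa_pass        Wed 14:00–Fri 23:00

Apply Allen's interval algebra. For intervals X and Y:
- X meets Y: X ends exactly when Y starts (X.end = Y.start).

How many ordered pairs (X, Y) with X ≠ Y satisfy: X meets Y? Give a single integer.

Checking all 90 ordered pairs for relation 'meets'; matching pairs in alphabetical order:
(load_test, planning): load_test meets planning ✓
(qa_pass, soundcheck): qa_pass meets soundcheck ✓
Count: 2.

2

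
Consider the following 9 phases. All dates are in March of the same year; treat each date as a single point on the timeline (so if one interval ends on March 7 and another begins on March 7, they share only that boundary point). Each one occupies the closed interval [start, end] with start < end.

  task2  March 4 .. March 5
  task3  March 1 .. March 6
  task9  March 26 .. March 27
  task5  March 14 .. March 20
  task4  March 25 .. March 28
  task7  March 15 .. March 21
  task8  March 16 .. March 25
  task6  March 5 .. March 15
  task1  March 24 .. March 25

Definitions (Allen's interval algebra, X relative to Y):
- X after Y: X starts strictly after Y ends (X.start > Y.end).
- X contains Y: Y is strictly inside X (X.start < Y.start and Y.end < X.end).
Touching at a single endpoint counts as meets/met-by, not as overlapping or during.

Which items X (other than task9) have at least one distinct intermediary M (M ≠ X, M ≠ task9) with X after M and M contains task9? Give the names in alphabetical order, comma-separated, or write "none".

Target task9 = [March 26, March 27].
Intermediaries M with M contains task9: task4.
Via task4 — items with X after task4: none.
Union: none.

none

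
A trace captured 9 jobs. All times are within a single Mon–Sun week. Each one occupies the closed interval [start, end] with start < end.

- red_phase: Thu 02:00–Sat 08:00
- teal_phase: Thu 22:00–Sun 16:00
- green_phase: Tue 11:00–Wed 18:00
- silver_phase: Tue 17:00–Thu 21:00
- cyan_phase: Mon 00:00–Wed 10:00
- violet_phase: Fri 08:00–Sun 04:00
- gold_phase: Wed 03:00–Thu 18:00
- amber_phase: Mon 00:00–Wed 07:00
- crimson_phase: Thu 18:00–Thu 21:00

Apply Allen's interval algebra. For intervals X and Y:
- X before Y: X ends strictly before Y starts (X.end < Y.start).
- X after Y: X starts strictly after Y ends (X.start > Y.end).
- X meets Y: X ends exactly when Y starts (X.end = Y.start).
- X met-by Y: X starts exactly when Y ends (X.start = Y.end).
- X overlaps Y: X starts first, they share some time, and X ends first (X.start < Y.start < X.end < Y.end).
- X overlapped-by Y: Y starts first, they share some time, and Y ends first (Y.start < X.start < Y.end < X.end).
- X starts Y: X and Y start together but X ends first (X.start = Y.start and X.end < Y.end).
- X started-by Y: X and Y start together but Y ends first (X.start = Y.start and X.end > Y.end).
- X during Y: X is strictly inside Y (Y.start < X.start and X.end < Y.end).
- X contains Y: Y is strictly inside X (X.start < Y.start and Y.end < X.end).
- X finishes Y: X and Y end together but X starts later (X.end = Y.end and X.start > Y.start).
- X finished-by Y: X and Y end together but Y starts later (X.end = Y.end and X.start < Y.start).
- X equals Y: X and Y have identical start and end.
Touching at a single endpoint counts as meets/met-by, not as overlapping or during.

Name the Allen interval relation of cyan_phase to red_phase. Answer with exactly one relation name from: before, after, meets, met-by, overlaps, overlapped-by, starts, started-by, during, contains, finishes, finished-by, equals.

before

cyan_phase = [Mon 00:00, Wed 10:00]; red_phase = [Thu 02:00, Sat 08:00].
Compare endpoints: cyan_phase.start < red_phase.start, cyan_phase.start < red_phase.end, cyan_phase.end < red_phase.start, cyan_phase.end < red_phase.end.
That pattern is 'before'.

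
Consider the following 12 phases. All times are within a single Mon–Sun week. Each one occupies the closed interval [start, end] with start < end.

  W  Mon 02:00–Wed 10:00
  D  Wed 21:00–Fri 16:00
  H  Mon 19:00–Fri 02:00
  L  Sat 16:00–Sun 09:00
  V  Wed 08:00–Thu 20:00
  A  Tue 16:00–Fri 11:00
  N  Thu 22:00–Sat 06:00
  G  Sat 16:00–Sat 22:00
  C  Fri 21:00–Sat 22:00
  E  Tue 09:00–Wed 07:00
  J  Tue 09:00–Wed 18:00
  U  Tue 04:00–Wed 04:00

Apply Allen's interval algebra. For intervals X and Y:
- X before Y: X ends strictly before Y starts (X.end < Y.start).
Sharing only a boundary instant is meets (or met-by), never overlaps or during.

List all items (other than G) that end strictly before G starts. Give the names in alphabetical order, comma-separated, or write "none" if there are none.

Target G = [Sat 16:00, Sat 22:00].
A [Tue 16:00, Fri 11:00] → before → yes.
C [Fri 21:00, Sat 22:00] → finished-by → no.
D [Wed 21:00, Fri 16:00] → before → yes.
E [Tue 09:00, Wed 07:00] → before → yes.
H [Mon 19:00, Fri 02:00] → before → yes.
J [Tue 09:00, Wed 18:00] → before → yes.
L [Sat 16:00, Sun 09:00] → started-by → no.
N [Thu 22:00, Sat 06:00] → before → yes.
U [Tue 04:00, Wed 04:00] → before → yes.
V [Wed 08:00, Thu 20:00] → before → yes.
W [Mon 02:00, Wed 10:00] → before → yes.
Result: A, D, E, H, J, N, U, V, W.

A, D, E, H, J, N, U, V, W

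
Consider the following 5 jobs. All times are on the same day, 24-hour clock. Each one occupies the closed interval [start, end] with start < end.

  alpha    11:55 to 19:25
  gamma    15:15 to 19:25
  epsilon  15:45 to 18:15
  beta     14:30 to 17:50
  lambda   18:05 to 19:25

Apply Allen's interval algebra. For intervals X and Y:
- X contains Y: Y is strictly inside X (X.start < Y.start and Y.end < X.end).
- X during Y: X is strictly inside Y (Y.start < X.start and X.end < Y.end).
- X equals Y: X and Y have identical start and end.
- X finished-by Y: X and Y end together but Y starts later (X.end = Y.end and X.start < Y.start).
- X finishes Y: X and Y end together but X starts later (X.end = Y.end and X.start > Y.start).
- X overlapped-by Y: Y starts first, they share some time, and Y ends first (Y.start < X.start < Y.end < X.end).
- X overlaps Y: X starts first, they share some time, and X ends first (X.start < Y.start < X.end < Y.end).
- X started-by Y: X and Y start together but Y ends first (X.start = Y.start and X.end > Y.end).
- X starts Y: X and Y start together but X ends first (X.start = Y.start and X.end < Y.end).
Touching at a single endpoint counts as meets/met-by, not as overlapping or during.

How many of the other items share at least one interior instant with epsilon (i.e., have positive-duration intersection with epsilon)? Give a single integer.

Target epsilon = [15:45, 18:15].
alpha [11:55, 19:25] → contains → counts.
beta [14:30, 17:50] → overlaps → counts.
gamma [15:15, 19:25] → contains → counts.
lambda [18:05, 19:25] → overlapped-by → counts.
Total: 4.

4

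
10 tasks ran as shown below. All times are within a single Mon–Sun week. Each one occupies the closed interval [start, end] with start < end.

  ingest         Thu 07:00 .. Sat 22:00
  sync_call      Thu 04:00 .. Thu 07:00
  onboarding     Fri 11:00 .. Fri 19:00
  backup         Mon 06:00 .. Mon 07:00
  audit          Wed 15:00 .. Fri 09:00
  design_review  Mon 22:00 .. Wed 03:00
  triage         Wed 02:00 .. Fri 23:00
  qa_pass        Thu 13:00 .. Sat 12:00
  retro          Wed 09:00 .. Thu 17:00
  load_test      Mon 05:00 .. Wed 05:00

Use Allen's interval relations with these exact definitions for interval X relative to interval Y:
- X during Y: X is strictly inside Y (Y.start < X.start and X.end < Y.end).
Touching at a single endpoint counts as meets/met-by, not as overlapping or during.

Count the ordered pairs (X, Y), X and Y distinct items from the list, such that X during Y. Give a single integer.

11

Checking all 90 ordered pairs for relation 'during'; matching pairs in alphabetical order:
(audit, triage): audit during triage ✓
(backup, load_test): backup during load_test ✓
(design_review, load_test): design_review during load_test ✓
(onboarding, ingest): onboarding during ingest ✓
(onboarding, qa_pass): onboarding during qa_pass ✓
(onboarding, triage): onboarding during triage ✓
(qa_pass, ingest): qa_pass during ingest ✓
(retro, triage): retro during triage ✓
(sync_call, audit): sync_call during audit ✓
(sync_call, retro): sync_call during retro ✓
(sync_call, triage): sync_call during triage ✓
Count: 11.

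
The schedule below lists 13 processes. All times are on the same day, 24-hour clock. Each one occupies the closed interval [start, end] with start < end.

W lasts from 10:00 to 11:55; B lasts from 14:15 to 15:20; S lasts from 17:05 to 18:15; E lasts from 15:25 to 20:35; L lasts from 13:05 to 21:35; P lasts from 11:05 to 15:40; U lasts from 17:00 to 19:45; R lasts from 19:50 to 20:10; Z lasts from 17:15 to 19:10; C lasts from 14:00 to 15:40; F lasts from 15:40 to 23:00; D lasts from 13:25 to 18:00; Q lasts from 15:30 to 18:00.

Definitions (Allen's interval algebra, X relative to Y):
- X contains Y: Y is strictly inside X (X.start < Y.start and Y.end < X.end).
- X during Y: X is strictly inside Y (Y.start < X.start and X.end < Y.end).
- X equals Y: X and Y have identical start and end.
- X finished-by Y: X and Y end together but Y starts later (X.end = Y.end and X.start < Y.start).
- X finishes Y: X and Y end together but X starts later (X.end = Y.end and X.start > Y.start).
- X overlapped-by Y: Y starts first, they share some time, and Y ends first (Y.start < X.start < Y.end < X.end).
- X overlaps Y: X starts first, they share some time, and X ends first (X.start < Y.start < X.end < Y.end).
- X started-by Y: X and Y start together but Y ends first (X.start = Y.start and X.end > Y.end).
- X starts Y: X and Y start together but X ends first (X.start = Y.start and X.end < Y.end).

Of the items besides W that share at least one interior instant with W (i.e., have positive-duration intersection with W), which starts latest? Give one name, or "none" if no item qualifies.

Target W = [10:00, 11:55].
B [14:15, 15:20] → after → excluded.
C [14:00, 15:40] → after → excluded.
D [13:25, 18:00] → after → excluded.
E [15:25, 20:35] → after → excluded.
F [15:40, 23:00] → after → excluded.
L [13:05, 21:35] → after → excluded.
P [11:05, 15:40] → overlapped-by → candidate.
Q [15:30, 18:00] → after → excluded.
R [19:50, 20:10] → after → excluded.
S [17:05, 18:15] → after → excluded.
U [17:00, 19:45] → after → excluded.
Z [17:15, 19:10] → after → excluded.
Among candidates, latest start is 11:05 → P.

P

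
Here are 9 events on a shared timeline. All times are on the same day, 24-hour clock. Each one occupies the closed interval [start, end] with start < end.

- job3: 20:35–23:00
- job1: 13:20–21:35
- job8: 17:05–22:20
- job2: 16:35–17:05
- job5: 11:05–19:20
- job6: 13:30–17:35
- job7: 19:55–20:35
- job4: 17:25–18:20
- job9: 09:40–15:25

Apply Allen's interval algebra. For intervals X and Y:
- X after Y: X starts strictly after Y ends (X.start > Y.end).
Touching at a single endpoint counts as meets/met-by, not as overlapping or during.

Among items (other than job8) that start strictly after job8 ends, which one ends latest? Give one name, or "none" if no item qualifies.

Target job8 = [17:05, 22:20].
job1 [13:20, 21:35] → overlaps → excluded.
job2 [16:35, 17:05] → meets → excluded.
job3 [20:35, 23:00] → overlapped-by → excluded.
job4 [17:25, 18:20] → during → excluded.
job5 [11:05, 19:20] → overlaps → excluded.
job6 [13:30, 17:35] → overlaps → excluded.
job7 [19:55, 20:35] → during → excluded.
job9 [09:40, 15:25] → before → excluded.
No candidates → none.

none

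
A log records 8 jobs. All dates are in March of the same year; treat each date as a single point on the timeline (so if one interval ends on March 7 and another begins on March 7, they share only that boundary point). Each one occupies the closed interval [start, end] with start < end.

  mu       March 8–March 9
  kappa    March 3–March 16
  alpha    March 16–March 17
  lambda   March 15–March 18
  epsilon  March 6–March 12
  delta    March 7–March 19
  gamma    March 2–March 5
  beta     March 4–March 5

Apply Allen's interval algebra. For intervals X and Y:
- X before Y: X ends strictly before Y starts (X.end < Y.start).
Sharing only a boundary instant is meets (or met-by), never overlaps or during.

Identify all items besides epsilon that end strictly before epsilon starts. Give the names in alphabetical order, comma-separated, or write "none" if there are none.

Target epsilon = [March 6, March 12].
alpha [March 16, March 17] → after → no.
beta [March 4, March 5] → before → yes.
delta [March 7, March 19] → overlapped-by → no.
gamma [March 2, March 5] → before → yes.
kappa [March 3, March 16] → contains → no.
lambda [March 15, March 18] → after → no.
mu [March 8, March 9] → during → no.
Result: beta, gamma.

beta, gamma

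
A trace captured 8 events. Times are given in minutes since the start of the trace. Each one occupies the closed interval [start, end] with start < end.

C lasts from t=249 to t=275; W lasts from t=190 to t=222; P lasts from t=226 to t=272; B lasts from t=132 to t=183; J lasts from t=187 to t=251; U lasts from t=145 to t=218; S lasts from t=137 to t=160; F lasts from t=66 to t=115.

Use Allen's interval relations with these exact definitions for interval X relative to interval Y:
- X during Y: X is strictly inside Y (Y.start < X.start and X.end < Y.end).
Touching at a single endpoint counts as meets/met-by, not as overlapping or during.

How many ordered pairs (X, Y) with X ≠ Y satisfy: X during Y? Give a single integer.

2

Checking all 56 ordered pairs for relation 'during'; matching pairs in alphabetical order:
(S, B): S during B ✓
(W, J): W during J ✓
Count: 2.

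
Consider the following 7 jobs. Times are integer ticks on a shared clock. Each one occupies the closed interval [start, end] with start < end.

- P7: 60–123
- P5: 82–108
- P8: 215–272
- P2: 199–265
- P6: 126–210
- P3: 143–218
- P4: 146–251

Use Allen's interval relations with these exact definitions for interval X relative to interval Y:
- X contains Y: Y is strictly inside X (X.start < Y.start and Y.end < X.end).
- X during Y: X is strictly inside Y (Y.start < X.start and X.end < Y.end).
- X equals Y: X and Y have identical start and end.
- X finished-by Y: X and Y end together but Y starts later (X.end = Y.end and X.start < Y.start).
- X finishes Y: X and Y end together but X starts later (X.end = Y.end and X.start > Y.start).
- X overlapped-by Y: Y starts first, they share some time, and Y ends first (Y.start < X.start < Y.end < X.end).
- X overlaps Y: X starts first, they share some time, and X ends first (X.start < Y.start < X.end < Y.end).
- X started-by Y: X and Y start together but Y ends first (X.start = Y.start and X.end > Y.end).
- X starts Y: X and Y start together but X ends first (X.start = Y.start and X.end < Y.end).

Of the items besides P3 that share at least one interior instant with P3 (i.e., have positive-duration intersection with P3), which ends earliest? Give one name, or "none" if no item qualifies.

P6

Target P3 = [143, 218].
P2 [199, 265] → overlapped-by → candidate.
P4 [146, 251] → overlapped-by → candidate.
P5 [82, 108] → before → excluded.
P6 [126, 210] → overlaps → candidate.
P7 [60, 123] → before → excluded.
P8 [215, 272] → overlapped-by → candidate.
Among candidates, earliest end is 210 → P6.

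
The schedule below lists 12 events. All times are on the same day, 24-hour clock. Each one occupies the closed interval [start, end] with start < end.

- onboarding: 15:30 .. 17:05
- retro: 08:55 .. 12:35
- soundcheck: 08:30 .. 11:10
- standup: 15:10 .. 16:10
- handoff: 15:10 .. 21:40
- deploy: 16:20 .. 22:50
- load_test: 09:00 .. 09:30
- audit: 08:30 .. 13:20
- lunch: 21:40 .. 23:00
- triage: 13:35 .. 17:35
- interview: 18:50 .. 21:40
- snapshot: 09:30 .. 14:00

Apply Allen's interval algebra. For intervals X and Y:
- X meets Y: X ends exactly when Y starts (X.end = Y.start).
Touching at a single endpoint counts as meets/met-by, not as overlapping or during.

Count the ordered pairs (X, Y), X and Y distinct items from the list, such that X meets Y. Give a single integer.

Checking all 132 ordered pairs for relation 'meets'; matching pairs in alphabetical order:
(handoff, lunch): handoff meets lunch ✓
(interview, lunch): interview meets lunch ✓
(load_test, snapshot): load_test meets snapshot ✓
Count: 3.

3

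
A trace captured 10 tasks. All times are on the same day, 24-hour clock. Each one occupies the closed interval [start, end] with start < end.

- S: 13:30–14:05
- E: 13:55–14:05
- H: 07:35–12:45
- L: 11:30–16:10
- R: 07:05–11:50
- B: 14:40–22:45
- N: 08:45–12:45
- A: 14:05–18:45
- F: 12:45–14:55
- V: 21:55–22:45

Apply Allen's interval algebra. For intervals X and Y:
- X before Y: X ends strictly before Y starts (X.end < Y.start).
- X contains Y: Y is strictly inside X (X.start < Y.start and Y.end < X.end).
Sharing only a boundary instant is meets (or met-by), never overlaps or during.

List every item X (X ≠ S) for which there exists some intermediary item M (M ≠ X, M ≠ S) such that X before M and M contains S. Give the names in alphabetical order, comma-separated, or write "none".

R

Target S = [13:30, 14:05].
Intermediaries M with M contains S: F, L.
Via F — items with X before F: R.
Via L — items with X before L: none.
Union: R.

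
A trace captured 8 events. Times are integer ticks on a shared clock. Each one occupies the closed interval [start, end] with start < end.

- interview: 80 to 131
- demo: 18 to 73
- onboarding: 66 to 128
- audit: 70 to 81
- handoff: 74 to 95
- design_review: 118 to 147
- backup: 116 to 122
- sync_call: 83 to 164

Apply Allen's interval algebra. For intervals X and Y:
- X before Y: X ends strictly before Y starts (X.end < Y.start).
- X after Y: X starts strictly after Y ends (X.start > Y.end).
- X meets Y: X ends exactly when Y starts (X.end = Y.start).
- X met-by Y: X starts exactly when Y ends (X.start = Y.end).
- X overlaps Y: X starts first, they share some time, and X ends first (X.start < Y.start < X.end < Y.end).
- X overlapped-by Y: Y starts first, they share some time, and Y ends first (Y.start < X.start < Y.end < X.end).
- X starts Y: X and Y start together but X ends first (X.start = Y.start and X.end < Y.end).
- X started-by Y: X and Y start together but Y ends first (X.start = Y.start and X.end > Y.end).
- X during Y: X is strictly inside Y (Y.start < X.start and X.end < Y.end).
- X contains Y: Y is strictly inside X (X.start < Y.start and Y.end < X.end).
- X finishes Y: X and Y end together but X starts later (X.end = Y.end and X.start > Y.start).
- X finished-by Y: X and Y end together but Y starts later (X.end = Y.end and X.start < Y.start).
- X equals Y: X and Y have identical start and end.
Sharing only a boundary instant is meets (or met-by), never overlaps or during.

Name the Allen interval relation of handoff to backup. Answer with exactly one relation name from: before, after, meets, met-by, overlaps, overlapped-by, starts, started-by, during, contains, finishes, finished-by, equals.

handoff = [74, 95]; backup = [116, 122].
Compare endpoints: handoff.start < backup.start, handoff.start < backup.end, handoff.end < backup.start, handoff.end < backup.end.
That pattern is 'before'.

before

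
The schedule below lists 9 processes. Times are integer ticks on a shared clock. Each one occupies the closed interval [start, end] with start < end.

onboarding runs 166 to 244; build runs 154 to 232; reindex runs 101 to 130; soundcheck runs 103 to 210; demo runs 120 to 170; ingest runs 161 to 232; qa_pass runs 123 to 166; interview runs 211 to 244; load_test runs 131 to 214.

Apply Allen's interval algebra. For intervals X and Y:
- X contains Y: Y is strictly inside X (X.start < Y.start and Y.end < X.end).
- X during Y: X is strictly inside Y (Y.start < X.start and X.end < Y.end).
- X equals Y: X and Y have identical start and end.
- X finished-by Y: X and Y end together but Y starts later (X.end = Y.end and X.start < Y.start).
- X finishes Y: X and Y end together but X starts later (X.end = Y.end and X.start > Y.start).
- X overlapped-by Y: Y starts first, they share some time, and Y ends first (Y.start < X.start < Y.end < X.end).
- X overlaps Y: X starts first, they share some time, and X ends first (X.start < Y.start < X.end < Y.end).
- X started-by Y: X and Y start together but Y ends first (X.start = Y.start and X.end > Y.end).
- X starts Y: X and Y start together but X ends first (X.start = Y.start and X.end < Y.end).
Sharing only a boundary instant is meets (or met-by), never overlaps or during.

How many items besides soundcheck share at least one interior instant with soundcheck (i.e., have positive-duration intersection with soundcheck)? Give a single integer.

Target soundcheck = [103, 210].
build [154, 232] → overlapped-by → counts.
demo [120, 170] → during → counts.
ingest [161, 232] → overlapped-by → counts.
interview [211, 244] → after → no.
load_test [131, 214] → overlapped-by → counts.
onboarding [166, 244] → overlapped-by → counts.
qa_pass [123, 166] → during → counts.
reindex [101, 130] → overlaps → counts.
Total: 7.

7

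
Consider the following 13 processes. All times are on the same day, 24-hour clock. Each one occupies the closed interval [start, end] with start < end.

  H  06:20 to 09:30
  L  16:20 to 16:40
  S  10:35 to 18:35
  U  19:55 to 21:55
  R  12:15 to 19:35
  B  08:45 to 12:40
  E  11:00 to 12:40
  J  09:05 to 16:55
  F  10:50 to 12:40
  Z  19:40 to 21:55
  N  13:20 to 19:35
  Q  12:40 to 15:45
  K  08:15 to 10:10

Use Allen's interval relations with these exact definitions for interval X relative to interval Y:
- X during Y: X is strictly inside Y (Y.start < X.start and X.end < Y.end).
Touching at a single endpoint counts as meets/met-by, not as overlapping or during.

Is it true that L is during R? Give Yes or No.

L = [16:20, 16:40], R = [12:15, 19:35].
Actual relation of L to R: during.
Asked whether 'during' holds → Yes.

Yes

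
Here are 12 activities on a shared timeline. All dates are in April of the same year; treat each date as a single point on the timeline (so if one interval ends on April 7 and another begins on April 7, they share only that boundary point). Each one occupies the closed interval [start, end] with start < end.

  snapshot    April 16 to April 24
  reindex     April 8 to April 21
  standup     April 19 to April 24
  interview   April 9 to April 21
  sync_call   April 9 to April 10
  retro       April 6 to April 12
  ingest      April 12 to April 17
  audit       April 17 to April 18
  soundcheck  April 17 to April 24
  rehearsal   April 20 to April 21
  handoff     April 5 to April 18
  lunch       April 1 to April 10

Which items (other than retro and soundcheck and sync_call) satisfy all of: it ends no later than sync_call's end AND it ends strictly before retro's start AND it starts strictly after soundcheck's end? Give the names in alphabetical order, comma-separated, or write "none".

none

Conditions: its end is no later than sync_call's end (X.end <= April 10) AND its end is strictly before retro's start (X.end < April 6) AND its start is strictly after soundcheck's end (X.start > April 24).
audit: end April 18 <= April 10? ✗; end April 18 < April 6? ✗; start April 17 > April 24? ✗ → no.
handoff: end April 18 <= April 10? ✗; end April 18 < April 6? ✗; start April 5 > April 24? ✗ → no.
ingest: end April 17 <= April 10? ✗; end April 17 < April 6? ✗; start April 12 > April 24? ✗ → no.
interview: end April 21 <= April 10? ✗; end April 21 < April 6? ✗; start April 9 > April 24? ✗ → no.
lunch: end April 10 <= April 10? ✓; end April 10 < April 6? ✗; start April 1 > April 24? ✗ → no.
rehearsal: end April 21 <= April 10? ✗; end April 21 < April 6? ✗; start April 20 > April 24? ✗ → no.
reindex: end April 21 <= April 10? ✗; end April 21 < April 6? ✗; start April 8 > April 24? ✗ → no.
snapshot: end April 24 <= April 10? ✗; end April 24 < April 6? ✗; start April 16 > April 24? ✗ → no.
standup: end April 24 <= April 10? ✗; end April 24 < April 6? ✗; start April 19 > April 24? ✗ → no.
Result: none.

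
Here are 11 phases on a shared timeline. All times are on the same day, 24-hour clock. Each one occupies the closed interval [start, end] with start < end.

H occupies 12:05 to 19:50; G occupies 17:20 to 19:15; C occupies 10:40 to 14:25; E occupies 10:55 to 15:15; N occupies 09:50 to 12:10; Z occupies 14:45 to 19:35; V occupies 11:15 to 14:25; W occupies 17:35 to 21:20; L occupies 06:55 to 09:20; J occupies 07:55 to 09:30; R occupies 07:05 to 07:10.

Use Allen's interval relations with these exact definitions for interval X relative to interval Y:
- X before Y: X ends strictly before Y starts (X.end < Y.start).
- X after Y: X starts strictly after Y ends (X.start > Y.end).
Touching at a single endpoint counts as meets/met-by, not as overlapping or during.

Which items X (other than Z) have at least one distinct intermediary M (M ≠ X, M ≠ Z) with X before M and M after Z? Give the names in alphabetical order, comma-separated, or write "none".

none

Target Z = [14:45, 19:35].
Intermediaries M with M after Z: none.
Union: none.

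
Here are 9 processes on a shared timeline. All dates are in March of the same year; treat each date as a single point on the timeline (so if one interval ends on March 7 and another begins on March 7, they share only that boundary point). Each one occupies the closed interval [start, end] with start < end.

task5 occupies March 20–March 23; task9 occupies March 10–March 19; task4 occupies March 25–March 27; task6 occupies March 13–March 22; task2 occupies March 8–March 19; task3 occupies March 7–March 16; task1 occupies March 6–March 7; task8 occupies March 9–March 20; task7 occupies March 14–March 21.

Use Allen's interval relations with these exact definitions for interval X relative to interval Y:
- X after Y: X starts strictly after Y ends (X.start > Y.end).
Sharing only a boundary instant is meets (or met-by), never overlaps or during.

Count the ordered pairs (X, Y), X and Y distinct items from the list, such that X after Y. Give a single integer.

17

Checking all 72 ordered pairs for relation 'after'; matching pairs in alphabetical order:
(task2, task1): task2 after task1 ✓
(task4, task1): task4 after task1 ✓
(task4, task2): task4 after task2 ✓
(task4, task3): task4 after task3 ✓
(task4, task5): task4 after task5 ✓
(task4, task6): task4 after task6 ✓
(task4, task7): task4 after task7 ✓
(task4, task8): task4 after task8 ✓
(task4, task9): task4 after task9 ✓
(task5, task1): task5 after task1 ✓
(task5, task2): task5 after task2 ✓
(task5, task3): task5 after task3 ✓
(task5, task9): task5 after task9 ✓
(task6, task1): task6 after task1 ✓
(task7, task1): task7 after task1 ✓
(task8, task1): task8 after task1 ✓
(task9, task1): task9 after task1 ✓
Count: 17.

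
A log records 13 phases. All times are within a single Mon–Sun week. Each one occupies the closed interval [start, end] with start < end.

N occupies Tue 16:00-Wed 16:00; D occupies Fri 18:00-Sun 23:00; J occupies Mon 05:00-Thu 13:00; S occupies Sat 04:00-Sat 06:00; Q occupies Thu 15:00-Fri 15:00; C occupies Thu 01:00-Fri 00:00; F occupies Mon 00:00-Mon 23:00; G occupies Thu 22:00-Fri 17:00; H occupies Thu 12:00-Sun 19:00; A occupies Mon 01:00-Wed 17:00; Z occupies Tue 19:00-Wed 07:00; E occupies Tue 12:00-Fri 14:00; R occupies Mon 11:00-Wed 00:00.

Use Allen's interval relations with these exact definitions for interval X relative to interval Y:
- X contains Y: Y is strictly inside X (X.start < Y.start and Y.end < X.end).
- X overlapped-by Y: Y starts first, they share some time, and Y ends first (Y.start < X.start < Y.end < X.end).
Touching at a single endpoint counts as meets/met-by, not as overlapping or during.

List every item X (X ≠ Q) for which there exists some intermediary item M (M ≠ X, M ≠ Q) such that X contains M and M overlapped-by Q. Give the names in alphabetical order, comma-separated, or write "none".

Target Q = [Thu 15:00, Fri 15:00].
Intermediaries M with M overlapped-by Q: G.
Via G — items with X contains G: H.
Union: H.

H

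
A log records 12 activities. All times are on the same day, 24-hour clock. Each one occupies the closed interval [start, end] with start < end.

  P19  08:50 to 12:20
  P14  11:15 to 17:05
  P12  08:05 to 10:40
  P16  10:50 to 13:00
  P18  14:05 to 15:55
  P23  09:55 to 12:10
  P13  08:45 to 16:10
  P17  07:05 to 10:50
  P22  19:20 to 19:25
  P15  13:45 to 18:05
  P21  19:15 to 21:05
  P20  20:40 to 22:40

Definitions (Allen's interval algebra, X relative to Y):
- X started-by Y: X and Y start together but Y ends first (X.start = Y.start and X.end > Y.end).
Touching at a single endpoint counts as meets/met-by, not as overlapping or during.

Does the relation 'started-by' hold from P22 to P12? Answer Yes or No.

No

P22 = [19:20, 19:25], P12 = [08:05, 10:40].
Actual relation of P22 to P12: after.
Asked whether 'started-by' holds → No.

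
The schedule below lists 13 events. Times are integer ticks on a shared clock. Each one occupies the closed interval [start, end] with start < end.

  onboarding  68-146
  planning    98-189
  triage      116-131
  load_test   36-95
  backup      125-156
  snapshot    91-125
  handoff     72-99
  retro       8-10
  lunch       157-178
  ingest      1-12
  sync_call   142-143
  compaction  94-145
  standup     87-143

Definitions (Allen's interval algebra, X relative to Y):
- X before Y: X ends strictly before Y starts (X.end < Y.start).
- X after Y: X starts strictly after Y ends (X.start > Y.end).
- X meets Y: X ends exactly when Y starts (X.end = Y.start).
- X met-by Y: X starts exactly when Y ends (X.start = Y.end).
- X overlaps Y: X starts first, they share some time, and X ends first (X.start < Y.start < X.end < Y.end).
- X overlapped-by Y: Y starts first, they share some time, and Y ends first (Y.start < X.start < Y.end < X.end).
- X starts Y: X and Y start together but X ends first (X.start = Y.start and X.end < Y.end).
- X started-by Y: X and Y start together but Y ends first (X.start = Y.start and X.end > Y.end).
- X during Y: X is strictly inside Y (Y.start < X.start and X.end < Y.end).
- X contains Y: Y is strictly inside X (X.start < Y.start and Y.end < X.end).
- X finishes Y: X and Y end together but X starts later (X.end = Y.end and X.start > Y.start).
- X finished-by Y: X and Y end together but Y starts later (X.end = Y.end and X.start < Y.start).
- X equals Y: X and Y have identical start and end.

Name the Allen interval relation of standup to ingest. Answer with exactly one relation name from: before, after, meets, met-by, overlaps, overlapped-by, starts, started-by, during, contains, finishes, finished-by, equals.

standup = [87, 143]; ingest = [1, 12].
Compare endpoints: standup.start > ingest.start, standup.start > ingest.end, standup.end > ingest.start, standup.end > ingest.end.
That pattern is 'after'.

after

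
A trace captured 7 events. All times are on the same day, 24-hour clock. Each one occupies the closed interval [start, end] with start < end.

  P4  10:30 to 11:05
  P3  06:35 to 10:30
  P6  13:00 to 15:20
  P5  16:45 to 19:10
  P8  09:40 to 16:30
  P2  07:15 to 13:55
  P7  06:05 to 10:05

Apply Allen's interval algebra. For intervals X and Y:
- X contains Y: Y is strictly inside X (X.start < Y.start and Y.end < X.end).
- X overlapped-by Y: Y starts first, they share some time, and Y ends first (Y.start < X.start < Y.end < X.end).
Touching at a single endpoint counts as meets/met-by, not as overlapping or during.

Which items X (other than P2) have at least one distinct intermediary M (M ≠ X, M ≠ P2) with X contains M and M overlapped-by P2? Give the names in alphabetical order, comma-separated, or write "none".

P8

Target P2 = [07:15, 13:55].
Intermediaries M with M overlapped-by P2: P6, P8.
Via P6 — items with X contains P6: P8.
Via P8 — items with X contains P8: none.
Union: P8.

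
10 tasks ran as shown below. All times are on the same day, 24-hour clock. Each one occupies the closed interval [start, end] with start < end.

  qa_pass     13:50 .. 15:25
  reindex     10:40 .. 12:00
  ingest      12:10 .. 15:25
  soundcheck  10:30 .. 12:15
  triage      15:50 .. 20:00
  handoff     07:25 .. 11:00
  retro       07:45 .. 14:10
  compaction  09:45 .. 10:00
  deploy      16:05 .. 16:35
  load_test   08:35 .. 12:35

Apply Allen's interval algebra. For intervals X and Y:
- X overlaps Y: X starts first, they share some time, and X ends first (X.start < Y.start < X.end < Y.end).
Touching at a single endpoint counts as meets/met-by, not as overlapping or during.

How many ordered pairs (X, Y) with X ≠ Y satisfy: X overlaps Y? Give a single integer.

8

Checking all 90 ordered pairs for relation 'overlaps'; matching pairs in alphabetical order:
(handoff, load_test): handoff overlaps load_test ✓
(handoff, reindex): handoff overlaps reindex ✓
(handoff, retro): handoff overlaps retro ✓
(handoff, soundcheck): handoff overlaps soundcheck ✓
(load_test, ingest): load_test overlaps ingest ✓
(retro, ingest): retro overlaps ingest ✓
(retro, qa_pass): retro overlaps qa_pass ✓
(soundcheck, ingest): soundcheck overlaps ingest ✓
Count: 8.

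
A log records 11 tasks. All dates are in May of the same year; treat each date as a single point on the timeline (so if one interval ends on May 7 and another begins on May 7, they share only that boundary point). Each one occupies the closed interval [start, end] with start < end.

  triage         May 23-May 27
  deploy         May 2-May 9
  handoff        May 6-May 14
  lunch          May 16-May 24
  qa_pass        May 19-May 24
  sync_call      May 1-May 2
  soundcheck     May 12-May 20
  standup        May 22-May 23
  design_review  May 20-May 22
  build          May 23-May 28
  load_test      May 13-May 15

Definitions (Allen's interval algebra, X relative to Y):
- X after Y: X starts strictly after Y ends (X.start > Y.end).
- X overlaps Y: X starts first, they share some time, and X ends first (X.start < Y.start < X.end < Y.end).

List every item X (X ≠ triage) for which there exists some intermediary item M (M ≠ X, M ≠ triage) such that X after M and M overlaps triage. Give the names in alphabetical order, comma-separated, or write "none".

Target triage = [May 23, May 27].
Intermediaries M with M overlaps triage: lunch, qa_pass.
Via lunch — items with X after lunch: none.
Via qa_pass — items with X after qa_pass: none.
Union: none.

none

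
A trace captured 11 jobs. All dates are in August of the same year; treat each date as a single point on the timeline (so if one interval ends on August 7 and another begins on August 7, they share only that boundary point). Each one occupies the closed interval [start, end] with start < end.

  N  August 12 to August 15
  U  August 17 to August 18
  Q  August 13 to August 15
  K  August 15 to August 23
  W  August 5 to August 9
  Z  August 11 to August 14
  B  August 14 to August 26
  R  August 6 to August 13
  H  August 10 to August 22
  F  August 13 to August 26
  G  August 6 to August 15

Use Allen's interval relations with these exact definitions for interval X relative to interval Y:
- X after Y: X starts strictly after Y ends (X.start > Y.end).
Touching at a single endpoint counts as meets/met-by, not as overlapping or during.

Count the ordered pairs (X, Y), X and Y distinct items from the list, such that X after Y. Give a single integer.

16

Checking all 110 ordered pairs for relation 'after'; matching pairs in alphabetical order:
(B, R): B after R ✓
(B, W): B after W ✓
(F, W): F after W ✓
(H, W): H after W ✓
(K, R): K after R ✓
(K, W): K after W ✓
(K, Z): K after Z ✓
(N, W): N after W ✓
(Q, W): Q after W ✓
(U, G): U after G ✓
(U, N): U after N ✓
(U, Q): U after Q ✓
(U, R): U after R ✓
(U, W): U after W ✓
(U, Z): U after Z ✓
(Z, W): Z after W ✓
Count: 16.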